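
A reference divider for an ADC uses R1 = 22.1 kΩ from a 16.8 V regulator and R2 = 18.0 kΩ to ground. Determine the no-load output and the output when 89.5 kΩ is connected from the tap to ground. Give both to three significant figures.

Unloaded: 7.54 V; loaded: 6.79 V

Open-circuit: V = 16.8 × 18.0/(22.1 + 18.0) = 7.54 V.
With the load, R2 becomes R2‖R_L = 14.99 kΩ, so V = 16.8 × 14.99/37.09 = 6.79 V.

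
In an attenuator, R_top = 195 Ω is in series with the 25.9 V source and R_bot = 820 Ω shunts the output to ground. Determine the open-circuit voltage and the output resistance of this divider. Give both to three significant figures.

V_th is the open-circuit tap voltage: 25.9 × 820/(195 + 820) = 20.9 V.
With the supply zeroed, R_top and R_bot appear in parallel from the tap: R_th = R_top‖R_bot = (195 × 820)/1015 = 158 Ω.

V_th = 20.9 V, R_th = 158 Ω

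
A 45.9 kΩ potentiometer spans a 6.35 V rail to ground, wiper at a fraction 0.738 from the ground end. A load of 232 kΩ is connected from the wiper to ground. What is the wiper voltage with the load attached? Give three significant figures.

The wiper splits the pot into (1−α)R = 12.03 kΩ above and αR = 33.87 kΩ below.
Lower section ‖ load = 29.56 kΩ.
V_wiper = 6.35 × 29.56/(12.03 + 29.56) = 4.51 V.

V ≈ 4.51 V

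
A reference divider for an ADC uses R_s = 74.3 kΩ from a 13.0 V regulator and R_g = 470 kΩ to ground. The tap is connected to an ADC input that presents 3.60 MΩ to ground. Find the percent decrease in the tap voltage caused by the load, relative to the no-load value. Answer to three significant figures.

1.75 %

The divider's output (Thévenin) resistance is R_s‖R_g = 64.16 kΩ.
Fractional drop under load = R_th/(R_th + R_L) = 64.16 / (64.16 + 3600) = 0.01751.
So the output falls by 1.75 %.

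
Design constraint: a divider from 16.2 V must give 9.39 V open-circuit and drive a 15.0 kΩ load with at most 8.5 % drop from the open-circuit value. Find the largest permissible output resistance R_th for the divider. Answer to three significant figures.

R_th ≤ 1.39 kΩ

Loading drop = R_th/(R_th + R_L) ≤ 0.0850, so R_th ≤ R_L · ε/(1−ε) = 15.0 kΩ × 0.0850/0.9150 = 1.39 kΩ.
(Any R1, R2 with R2/(R1+R2) = 0.580 and R1‖R2 ≤ 1.39 kΩ will meet the spec.)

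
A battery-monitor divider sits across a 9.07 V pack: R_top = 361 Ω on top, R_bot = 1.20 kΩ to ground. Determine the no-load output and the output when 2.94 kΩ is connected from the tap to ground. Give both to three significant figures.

Open-circuit: V = 9.07 × 1200/(361 + 1200) = 6.97 V.
With the load, R_bot becomes R_bot‖R_L = 852.2 Ω, so V = 9.07 × 852.2/1213 = 6.37 V.

Unloaded: 6.97 V; loaded: 6.37 V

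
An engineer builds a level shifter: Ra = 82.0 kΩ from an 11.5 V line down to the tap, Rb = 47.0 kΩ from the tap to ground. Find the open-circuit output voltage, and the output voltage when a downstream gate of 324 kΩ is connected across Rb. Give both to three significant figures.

Open-circuit: V = 11.5 × 47.0/(82.0 + 47.0) = 4.19 V.
With the load, Rb becomes Rb‖R_L = 41.05 kΩ, so V = 11.5 × 41.05/123.0 = 3.84 V.

Unloaded: 4.19 V; loaded: 3.84 V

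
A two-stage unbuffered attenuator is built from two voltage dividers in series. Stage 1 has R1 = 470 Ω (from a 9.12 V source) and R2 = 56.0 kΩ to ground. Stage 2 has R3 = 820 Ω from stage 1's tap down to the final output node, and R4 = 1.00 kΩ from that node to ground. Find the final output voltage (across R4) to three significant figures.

Stage 2 presents R3+R4 = 1820 Ω as a load on stage 1's tap.
Stage 1's lower leg becomes R2‖(R3+R4) = 1763 Ω, so V_mid = 9.12 × 1763/2233 = 7.200 V.
Stage 2 is itself unloaded: V_out = V_mid × R4/(R3+R4) = 7.200 × 1000/1820 = 3.96 V.

V_out ≈ 3.96 V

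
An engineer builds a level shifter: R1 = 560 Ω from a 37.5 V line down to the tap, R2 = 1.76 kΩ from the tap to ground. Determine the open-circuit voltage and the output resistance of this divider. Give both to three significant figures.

V_th = 28.4 V, R_th = 425 Ω

V_th is the open-circuit tap voltage: 37.5 × 1760/(560 + 1760) = 28.4 V.
With the supply zeroed, R1 and R2 appear in parallel from the tap: R_th = R1‖R2 = (560 × 1760)/2320 = 425 Ω.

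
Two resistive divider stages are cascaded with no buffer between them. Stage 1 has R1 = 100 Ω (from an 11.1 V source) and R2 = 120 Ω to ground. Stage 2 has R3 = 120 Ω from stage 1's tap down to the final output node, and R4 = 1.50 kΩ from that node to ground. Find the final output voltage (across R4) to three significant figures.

V_out ≈ 5.42 V

Stage 2 presents R3+R4 = 1620 Ω as a load on stage 1's tap.
Stage 1's lower leg becomes R2‖(R3+R4) = 111.7 Ω, so V_mid = 11.1 × 111.7/211.7 = 5.857 V.
Stage 2 is itself unloaded: V_out = V_mid × R4/(R3+R4) = 5.857 × 1500/1620 = 5.42 V.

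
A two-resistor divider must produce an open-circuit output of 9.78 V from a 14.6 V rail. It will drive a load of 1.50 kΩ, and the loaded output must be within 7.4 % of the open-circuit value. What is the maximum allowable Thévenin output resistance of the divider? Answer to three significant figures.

R_th ≤ 120 Ω

Loading drop = R_th/(R_th + R_L) ≤ 0.0740, so R_th ≤ R_L · ε/(1−ε) = 1.50 kΩ × 0.0740/0.9260 = 120 Ω.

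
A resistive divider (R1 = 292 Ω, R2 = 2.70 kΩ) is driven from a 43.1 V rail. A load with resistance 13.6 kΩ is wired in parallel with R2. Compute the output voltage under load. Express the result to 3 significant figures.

V_out ≈ 38.2 V

The load sits in parallel with R2: R2‖R_L = (2700 × 13600) / (2700 + 13600) = 2253 Ω.
V_out = 43.1 × 2253 / (292 + 2253) = 43.1 × 2253/2545 = 38.2 V.
(Unloaded it would have been 38.9 V.)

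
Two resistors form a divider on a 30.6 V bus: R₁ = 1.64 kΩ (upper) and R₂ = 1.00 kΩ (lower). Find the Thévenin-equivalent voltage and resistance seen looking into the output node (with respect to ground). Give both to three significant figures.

V_th = 11.6 V, R_th = 621 Ω

V_th is the open-circuit tap voltage: 30.6 × 1.00/(1.64 + 1.00) = 11.6 V.
With the supply zeroed, R₁ and R₂ appear in parallel from the tap: R_th = R₁‖R₂ = (1.64 × 1.00)/2.640 = 621 Ω.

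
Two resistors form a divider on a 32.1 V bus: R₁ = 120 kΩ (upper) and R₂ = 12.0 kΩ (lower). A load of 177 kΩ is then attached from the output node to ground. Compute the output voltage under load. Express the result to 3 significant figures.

The load sits in parallel with R₂: R₂‖R_L = (12.0 × 177) / (12.0 + 177) = 11.24 kΩ.
V_out = 32.1 × 11.24 / (120 + 11.24) = 32.1 × 11.24/131.2 = 2.75 V.

V_out ≈ 2.75 V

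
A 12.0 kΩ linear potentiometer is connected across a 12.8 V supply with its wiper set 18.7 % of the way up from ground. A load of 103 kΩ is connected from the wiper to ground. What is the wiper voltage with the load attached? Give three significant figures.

V ≈ 2.35 V

The wiper splits the pot into (1−α)R = 9.756 kΩ above and αR = 2.244 kΩ below.
Lower section ‖ load = 2.196 kΩ.
V_wiper = 12.8 × 2.196/(9.756 + 2.196) = 2.35 V.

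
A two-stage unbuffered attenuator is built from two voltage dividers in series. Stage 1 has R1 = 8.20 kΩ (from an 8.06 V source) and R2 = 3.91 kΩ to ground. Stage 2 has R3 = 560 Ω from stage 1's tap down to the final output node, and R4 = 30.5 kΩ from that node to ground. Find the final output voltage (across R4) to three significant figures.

V_out ≈ 2.35 V

Stage 2 presents R3+R4 = 31060 Ω as a load on stage 1's tap.
Stage 1's lower leg becomes R2‖(R3+R4) = 3473 Ω, so V_mid = 8.06 × 3473/11670 = 2.398 V.
Stage 2 is itself unloaded: V_out = V_mid × R4/(R3+R4) = 2.398 × 30500/31060 = 2.35 V.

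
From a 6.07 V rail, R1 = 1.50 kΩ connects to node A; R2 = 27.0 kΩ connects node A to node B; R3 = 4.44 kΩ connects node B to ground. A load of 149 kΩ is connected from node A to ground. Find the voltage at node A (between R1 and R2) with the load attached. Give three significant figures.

V ≈ 5.74 V

Below node A the series string R2+R3 = 31.44 kΩ sits in parallel with the 149 kΩ load: 25.96 kΩ.
V_A = 6.07 × 25.96/(1.50 + 25.96) = 5.74 V.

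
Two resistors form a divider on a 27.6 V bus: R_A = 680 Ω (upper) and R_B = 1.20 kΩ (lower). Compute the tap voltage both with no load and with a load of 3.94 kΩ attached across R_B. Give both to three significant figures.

Unloaded: 17.6 V; loaded: 15.9 V

Open-circuit: V = 27.6 × 1200/(680 + 1200) = 17.6 V.
With the load, R_B becomes R_B‖R_L = 919.8 Ω, so V = 27.6 × 919.8/1600 = 15.9 V.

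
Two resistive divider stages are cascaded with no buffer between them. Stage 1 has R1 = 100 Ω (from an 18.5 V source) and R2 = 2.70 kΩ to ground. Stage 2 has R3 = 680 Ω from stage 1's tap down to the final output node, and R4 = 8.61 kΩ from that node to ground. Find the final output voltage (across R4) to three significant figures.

V_out ≈ 16.4 V

Stage 2 presents R3+R4 = 9290 Ω as a load on stage 1's tap.
Stage 1's lower leg becomes R2‖(R3+R4) = 2092 Ω, so V_mid = 18.5 × 2092/2192 = 17.66 V.
Stage 2 is itself unloaded: V_out = V_mid × R4/(R3+R4) = 17.66 × 8610/9290 = 16.4 V.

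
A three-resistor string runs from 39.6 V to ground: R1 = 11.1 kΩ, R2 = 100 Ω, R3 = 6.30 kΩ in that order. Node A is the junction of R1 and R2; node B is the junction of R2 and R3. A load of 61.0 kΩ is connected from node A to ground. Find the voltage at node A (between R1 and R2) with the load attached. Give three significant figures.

V ≈ 13.6 V

Below node A the series string R2+R3 = 6400 Ω sits in parallel with the 61000 Ω load: 5792 Ω.
V_A = 39.6 × 5792/(11100 + 5792) = 13.6 V.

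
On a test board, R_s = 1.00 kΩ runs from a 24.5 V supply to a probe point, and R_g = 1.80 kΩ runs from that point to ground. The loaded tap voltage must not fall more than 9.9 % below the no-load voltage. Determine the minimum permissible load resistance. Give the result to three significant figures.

R_L(min) ≈ 5.85 kΩ

Output resistance R_th = R_s‖R_g = (1000 × 1800)/2800 = 642.9 Ω.
The fractional drop is R_th/(R_th + R_L); requiring this ≤ 0.0990 gives R_L ≥ R_th(1/0.0990 − 1) = 642.9 × 9.101 = 5.85 kΩ.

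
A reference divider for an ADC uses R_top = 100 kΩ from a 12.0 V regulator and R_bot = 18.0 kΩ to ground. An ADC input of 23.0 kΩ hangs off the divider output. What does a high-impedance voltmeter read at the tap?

The load sits in parallel with R_bot: R_bot‖R_L = (18.0 × 23.0) / (18.0 + 23.0) = 10.10 kΩ.
V_out = 12.0 × 10.10 / (100 + 10.10) = 12.0 × 10.10/110.1 = 1.10 V.

V_out ≈ 1.10 V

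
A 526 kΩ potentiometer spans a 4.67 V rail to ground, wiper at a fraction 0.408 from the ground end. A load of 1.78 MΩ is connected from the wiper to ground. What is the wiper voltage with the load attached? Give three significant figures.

V ≈ 1.78 V

The wiper splits the pot into (1−α)R = 311.4 kΩ above and αR = 214.6 kΩ below.
Lower section ‖ load = 191.5 kΩ.
V_wiper = 4.67 × 191.5/(311.4 + 191.5) = 1.78 V.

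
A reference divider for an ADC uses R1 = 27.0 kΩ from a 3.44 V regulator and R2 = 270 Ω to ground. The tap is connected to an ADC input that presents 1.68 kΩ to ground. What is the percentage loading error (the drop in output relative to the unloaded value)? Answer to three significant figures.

The divider's output (Thévenin) resistance is R1‖R2 = 267.3 Ω.
Fractional drop under load = R_th/(R_th + R_L) = 267.3 / (267.3 + 1680) = 0.1373.
So the output falls by 13.7 %.

13.7 %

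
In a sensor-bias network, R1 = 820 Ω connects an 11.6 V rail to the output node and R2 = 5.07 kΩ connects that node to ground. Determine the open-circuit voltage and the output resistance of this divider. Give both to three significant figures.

V_th = 9.99 V, R_th = 706 Ω

V_th is the open-circuit tap voltage: 11.6 × 5070/(820 + 5070) = 9.99 V.
With the supply zeroed, R1 and R2 appear in parallel from the tap: R_th = R1‖R2 = (820 × 5070)/5890 = 706 Ω.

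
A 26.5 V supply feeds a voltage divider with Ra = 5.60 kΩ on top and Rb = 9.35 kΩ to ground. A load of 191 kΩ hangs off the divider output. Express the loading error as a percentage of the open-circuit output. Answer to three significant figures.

The divider's output (Thévenin) resistance is Ra‖Rb = 3.502 kΩ.
Fractional drop under load = R_th/(R_th + R_L) = 3.502 / (3.502 + 191) = 0.01801.
So the output falls by 1.80 %.

1.80 %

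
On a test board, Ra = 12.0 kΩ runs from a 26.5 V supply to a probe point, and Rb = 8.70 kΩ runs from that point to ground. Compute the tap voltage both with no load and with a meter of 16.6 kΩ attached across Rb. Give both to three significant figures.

Unloaded: 11.1 V; loaded: 8.54 V

Open-circuit: V = 26.5 × 8.70/(12.0 + 8.70) = 11.1 V.
With the load, Rb becomes Rb‖R_L = 5.708 kΩ, so V = 26.5 × 5.708/17.71 = 8.54 V.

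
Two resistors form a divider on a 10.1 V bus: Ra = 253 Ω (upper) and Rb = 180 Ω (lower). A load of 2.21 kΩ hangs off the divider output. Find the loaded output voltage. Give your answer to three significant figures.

The load sits in parallel with Rb: Rb‖R_L = (180 × 2210) / (180 + 2210) = 166.4 Ω.
V_out = 10.1 × 166.4 / (253 + 166.4) = 10.1 × 166.4/419.4 = 4.01 V.

V_out ≈ 4.01 V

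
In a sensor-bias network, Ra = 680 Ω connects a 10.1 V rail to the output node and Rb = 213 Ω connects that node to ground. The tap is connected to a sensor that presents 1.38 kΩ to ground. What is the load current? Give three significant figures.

I_L ≈ 1.56 mA

Rb‖R_L = 184.5 Ω; V_out = 10.1 × 184.5/864.5 = 2.156 V.
I_L = V_out / R_L = 2.156 / 1.38 kΩ = 1.56 mA.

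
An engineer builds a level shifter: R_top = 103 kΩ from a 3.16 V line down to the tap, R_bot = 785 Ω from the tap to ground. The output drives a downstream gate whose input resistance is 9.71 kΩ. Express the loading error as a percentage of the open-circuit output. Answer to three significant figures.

The divider's output (Thévenin) resistance is R_top‖R_bot = 779.1 Ω.
Fractional drop under load = R_th/(R_th + R_L) = 779.1 / (779.1 + 9710) = 0.07427.
So the output falls by 7.43 %.

7.43 %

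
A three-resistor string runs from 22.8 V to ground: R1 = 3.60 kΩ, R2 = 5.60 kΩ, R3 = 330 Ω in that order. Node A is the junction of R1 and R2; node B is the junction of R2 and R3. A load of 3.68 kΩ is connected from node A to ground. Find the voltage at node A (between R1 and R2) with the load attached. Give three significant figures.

V ≈ 8.82 V

Below node A the series string R2+R3 = 5930 Ω sits in parallel with the 3680 Ω load: 2271 Ω.
V_A = 22.8 × 2271/(3600 + 2271) = 8.82 V.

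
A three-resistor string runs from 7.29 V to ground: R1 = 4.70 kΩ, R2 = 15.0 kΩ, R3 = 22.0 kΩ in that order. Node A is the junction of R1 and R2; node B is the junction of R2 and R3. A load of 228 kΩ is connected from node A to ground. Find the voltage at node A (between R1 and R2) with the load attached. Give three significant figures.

Below node A the series string R2+R3 = 37.00 kΩ sits in parallel with the 228 kΩ load: 31.83 kΩ.
V_A = 7.29 × 31.83/(4.70 + 31.83) = 6.35 V.

V ≈ 6.35 V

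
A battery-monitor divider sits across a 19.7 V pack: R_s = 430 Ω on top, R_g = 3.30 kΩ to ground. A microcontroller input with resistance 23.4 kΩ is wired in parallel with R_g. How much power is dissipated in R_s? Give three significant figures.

P ≈ 15.1 mW

Total resistance from the source is R_s + (R_g‖R_L) = 3322 Ω, so I = 19.7/3322 Ω = 5.930 mA.
P = I²·R_s = (5.930 mA)² × 430 Ω = 15.1 mW.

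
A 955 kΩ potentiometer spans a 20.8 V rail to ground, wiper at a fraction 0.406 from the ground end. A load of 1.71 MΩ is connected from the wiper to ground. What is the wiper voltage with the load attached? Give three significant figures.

The wiper splits the pot into (1−α)R = 567.3 kΩ above and αR = 387.7 kΩ below.
Lower section ‖ load = 316.1 kΩ.
V_wiper = 20.8 × 316.1/(567.3 + 316.1) = 7.44 V.

V ≈ 7.44 V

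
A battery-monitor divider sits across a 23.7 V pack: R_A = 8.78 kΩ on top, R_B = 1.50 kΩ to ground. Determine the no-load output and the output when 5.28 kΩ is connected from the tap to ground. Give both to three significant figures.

Unloaded: 3.46 V; loaded: 2.78 V

Open-circuit: V = 23.7 × 1.50/(8.78 + 1.50) = 3.46 V.
With the load, R_B becomes R_B‖R_L = 1.168 kΩ, so V = 23.7 × 1.168/9.948 = 2.78 V.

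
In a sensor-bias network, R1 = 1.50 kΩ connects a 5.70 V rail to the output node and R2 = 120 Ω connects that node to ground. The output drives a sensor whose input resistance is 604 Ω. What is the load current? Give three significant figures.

I_L ≈ 0.590 mA

R2‖R_L = 100.1 Ω; V_out = 5.70 × 100.1/1600 = 0.3566 V.
I_L = V_out / R_L = 0.3566 / 604 Ω = 0.590 mA.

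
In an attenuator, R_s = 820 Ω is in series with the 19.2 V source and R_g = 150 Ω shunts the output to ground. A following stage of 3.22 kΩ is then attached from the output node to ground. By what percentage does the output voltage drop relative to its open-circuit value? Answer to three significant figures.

The divider's output (Thévenin) resistance is R_s‖R_g = 126.8 Ω.
Fractional drop under load = R_th/(R_th + R_L) = 126.8 / (126.8 + 3220) = 0.03789.
So the output falls by 3.79 %.

3.79 %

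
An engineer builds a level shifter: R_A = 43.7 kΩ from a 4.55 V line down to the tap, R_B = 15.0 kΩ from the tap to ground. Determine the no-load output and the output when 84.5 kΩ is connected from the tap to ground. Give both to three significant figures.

Unloaded: 1.16 V; loaded: 1.03 V

Open-circuit: V = 4.55 × 15.0/(43.7 + 15.0) = 1.16 V.
With the load, R_B becomes R_B‖R_L = 12.74 kΩ, so V = 4.55 × 12.74/56.44 = 1.03 V.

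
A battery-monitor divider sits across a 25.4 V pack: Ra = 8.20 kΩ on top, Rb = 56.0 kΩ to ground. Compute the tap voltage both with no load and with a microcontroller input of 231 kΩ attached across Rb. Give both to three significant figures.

Unloaded: 22.2 V; loaded: 21.5 V

Open-circuit: V = 25.4 × 56.0/(8.20 + 56.0) = 22.2 V.
With the load, Rb becomes Rb‖R_L = 45.07 kΩ, so V = 25.4 × 45.07/53.27 = 21.5 V.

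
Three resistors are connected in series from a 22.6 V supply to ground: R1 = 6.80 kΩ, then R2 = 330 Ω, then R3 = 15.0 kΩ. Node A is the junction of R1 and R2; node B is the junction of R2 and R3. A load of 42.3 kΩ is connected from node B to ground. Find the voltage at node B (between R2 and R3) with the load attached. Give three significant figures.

At node B, R3 is in parallel with the load: R3‖R_L = 11070 Ω.
Below node A the resistance is R2 + (R3‖R_L) = 11400 Ω, so V_A = 22.6 × 11400/18200 = 14.16 V.
Then V_B = V_A × (R3‖R_L)/(R2 + R3‖R_L) = 14.16 × 11070/11400 = 13.7 V.

V ≈ 13.7 V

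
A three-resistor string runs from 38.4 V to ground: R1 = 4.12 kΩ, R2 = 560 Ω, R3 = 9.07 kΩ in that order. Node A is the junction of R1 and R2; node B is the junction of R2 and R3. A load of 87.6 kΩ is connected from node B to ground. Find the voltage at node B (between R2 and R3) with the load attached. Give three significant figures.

At node B, R3 is in parallel with the load: R3‖R_L = 8219 Ω.
Below node A the resistance is R2 + (R3‖R_L) = 8779 Ω, so V_A = 38.4 × 8779/12900 = 26.13 V.
Then V_B = V_A × (R3‖R_L)/(R2 + R3‖R_L) = 26.13 × 8219/8779 = 24.5 V.

V ≈ 24.5 V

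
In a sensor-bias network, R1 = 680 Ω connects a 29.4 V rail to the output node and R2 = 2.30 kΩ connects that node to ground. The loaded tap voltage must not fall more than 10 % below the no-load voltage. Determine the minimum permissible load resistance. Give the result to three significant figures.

Output resistance R_th = R1‖R2 = (680 × 2300)/2980 = 524.8 Ω.
The fractional drop is R_th/(R_th + R_L); requiring this ≤ 0.100 gives R_L ≥ R_th(1/0.100 − 1) = 524.8 × 9.000 = 4.72 kΩ.

R_L(min) ≈ 4.72 kΩ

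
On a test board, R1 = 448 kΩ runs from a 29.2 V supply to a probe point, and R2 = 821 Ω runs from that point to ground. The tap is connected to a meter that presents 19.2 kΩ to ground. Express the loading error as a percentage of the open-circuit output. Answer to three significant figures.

4.09 %

The divider's output (Thévenin) resistance is R1‖R2 = 819.5 Ω.
Fractional drop under load = R_th/(R_th + R_L) = 819.5 / (819.5 + 19200) = 0.04094.
So the output falls by 4.09 %.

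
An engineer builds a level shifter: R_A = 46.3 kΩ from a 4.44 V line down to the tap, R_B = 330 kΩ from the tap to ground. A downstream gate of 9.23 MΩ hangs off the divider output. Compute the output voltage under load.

V_out ≈ 3.88 V

The load sits in parallel with R_B: R_B‖R_L = (330 × 9230) / (330 + 9230) = 318.6 kΩ.
V_out = 4.44 × 318.6 / (46.3 + 318.6) = 4.44 × 318.6/364.9 = 3.88 V.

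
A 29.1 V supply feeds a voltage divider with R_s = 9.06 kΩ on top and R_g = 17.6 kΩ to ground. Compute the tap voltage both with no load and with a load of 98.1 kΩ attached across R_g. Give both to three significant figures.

Open-circuit: V = 29.1 × 17.6/(9.06 + 17.6) = 19.2 V.
With the load, R_g becomes R_g‖R_L = 14.92 kΩ, so V = 29.1 × 14.92/23.98 = 18.1 V.

Unloaded: 19.2 V; loaded: 18.1 V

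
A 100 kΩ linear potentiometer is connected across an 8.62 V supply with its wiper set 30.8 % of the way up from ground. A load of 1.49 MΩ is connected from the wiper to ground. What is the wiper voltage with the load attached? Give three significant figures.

V ≈ 2.62 V

The wiper splits the pot into (1−α)R = 69.20 kΩ above and αR = 30.80 kΩ below.
Lower section ‖ load = 30.18 kΩ.
V_wiper = 8.62 × 30.18/(69.20 + 30.18) = 2.62 V.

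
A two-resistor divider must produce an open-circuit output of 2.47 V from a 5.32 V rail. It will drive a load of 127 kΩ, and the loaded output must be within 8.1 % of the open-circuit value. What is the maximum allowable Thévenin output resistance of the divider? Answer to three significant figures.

R_th ≤ 11.2 kΩ

Loading drop = R_th/(R_th + R_L) ≤ 0.0810, so R_th ≤ R_L · ε/(1−ε) = 127 kΩ × 0.0810/0.9190 = 11.2 kΩ.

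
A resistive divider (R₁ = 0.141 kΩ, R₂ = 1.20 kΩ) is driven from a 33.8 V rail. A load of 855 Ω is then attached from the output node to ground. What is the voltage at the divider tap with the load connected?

The load sits in parallel with R₂: R₂‖R_L = (1200 × 855) / (1200 + 855) = 499.3 Ω.
V_out = 33.8 × 499.3 / (141 + 499.3) = 33.8 × 499.3/640.3 = 26.4 V.

V_out ≈ 26.4 V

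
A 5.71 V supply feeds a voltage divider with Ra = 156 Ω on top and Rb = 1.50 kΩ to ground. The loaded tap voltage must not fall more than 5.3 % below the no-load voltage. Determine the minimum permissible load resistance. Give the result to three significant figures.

Output resistance R_th = Ra‖Rb = (156 × 1500)/1656 = 141.3 Ω.
The fractional drop is R_th/(R_th + R_L); requiring this ≤ 0.0530 gives R_L ≥ R_th(1/0.0530 − 1) = 141.3 × 17.87 = 2.52 kΩ.

R_L(min) ≈ 2.52 kΩ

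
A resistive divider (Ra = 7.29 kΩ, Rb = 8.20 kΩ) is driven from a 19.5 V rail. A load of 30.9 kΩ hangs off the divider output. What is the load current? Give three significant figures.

Rb‖R_L = 6.480 kΩ; V_out = 19.5 × 6.480/13.77 = 9.177 V.
I_L = V_out / R_L = 9.177 / 30.9 kΩ = 0.297 mA.

I_L ≈ 0.297 mA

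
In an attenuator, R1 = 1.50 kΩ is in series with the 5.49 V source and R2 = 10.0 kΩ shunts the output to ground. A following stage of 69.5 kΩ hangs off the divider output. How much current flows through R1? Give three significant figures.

R2‖R_L = 8.742 kΩ, so the source sees R1 + R2‖R_L = 10.24 kΩ.
I = 5.49 V / 10.24 kΩ = 0.536 mA.

I ≈ 0.536 mA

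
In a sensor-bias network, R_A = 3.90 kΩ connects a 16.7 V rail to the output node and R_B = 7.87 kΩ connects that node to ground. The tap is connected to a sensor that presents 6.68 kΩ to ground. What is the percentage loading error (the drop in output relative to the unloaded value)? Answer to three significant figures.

Unloaded V = 16.7 × 7.87/11.77 = 11.17 V.
Loaded: R_B‖R_L = 3.613 kΩ, giving V = 16.7 × 3.613/7.513 = 8.031 V.
Drop = (11.17 − 8.031) / 11.17 = 28.1 %.

28.1 %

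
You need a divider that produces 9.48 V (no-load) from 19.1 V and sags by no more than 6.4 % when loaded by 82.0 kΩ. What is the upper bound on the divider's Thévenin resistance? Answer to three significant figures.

R_th ≤ 5.61 kΩ

Loading drop = R_th/(R_th + R_L) ≤ 0.0640, so R_th ≤ R_L · ε/(1−ε) = 82.0 kΩ × 0.0640/0.9360 = 5.61 kΩ.
(Any R1, R2 with R2/(R1+R2) = 0.496 and R1‖R2 ≤ 5.61 kΩ will meet the spec.)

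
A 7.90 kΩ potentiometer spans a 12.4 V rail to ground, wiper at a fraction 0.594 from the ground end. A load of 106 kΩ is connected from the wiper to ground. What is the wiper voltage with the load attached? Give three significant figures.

V ≈ 7.24 V

The wiper splits the pot into (1−α)R = 3.207 kΩ above and αR = 4.693 kΩ below.
Lower section ‖ load = 4.494 kΩ.
V_wiper = 12.4 × 4.494/(3.207 + 4.494) = 7.24 V.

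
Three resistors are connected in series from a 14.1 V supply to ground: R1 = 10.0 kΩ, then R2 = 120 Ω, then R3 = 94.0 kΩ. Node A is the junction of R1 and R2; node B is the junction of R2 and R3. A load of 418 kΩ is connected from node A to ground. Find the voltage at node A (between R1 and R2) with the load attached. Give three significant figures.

Below node A the series string R2+R3 = 94120 Ω sits in parallel with the 418000 Ω load: 76820 Ω.
V_A = 14.1 × 76820/(10000 + 76820) = 12.5 V.

V ≈ 12.5 V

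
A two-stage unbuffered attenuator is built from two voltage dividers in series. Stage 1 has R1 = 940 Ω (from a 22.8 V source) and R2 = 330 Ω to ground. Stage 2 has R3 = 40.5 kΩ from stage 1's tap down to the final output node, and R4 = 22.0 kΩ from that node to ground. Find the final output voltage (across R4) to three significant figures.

Stage 2 presents R3+R4 = 62500 Ω as a load on stage 1's tap.
Stage 1's lower leg becomes R2‖(R3+R4) = 328.3 Ω, so V_mid = 22.8 × 328.3/1268 = 5.901 V.
Stage 2 is itself unloaded: V_out = V_mid × R4/(R3+R4) = 5.901 × 22000/62500 = 2.08 V.

V_out ≈ 2.08 V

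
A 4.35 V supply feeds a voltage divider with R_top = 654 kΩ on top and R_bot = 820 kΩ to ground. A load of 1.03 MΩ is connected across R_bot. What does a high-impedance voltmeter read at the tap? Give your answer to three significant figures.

V_out ≈ 1.79 V

The load sits in parallel with R_bot: R_bot‖R_L = (820 × 1030) / (820 + 1030) = 456.5 kΩ.
V_out = 4.35 × 456.5 / (654 + 456.5) = 4.35 × 456.5/1111 = 1.79 V.
(Unloaded it would have been 2.42 V.)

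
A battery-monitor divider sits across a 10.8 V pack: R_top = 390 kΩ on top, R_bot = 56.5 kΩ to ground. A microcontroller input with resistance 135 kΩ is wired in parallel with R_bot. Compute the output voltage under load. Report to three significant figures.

The load sits in parallel with R_bot: R_bot‖R_L = (56.5 × 135) / (56.5 + 135) = 39.83 kΩ.
V_out = 10.8 × 39.83 / (390 + 39.83) = 10.8 × 39.83/429.8 = 1.00 V.

V_out ≈ 1.00 V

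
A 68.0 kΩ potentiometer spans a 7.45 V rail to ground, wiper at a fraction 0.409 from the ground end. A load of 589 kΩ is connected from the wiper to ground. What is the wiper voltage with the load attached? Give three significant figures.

The wiper splits the pot into (1−α)R = 40.19 kΩ above and αR = 27.81 kΩ below.
Lower section ‖ load = 26.56 kΩ.
V_wiper = 7.45 × 26.56/(40.19 + 26.56) = 2.96 V.

V ≈ 2.96 V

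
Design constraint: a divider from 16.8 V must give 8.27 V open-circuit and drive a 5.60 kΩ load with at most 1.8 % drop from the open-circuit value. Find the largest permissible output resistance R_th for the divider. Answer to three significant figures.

Loading drop = R_th/(R_th + R_L) ≤ 0.0180, so R_th ≤ R_L · ε/(1−ε) = 5.60 kΩ × 0.0180/0.9820 = 103 Ω.
(Any R1, R2 with R2/(R1+R2) = 0.492 and R1‖R2 ≤ 103 Ω will meet the spec.)

R_th ≤ 103 Ω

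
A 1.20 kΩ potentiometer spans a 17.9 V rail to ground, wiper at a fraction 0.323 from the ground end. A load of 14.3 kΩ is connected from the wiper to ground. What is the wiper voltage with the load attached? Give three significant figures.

The wiper splits the pot into (1−α)R = 812.4 Ω above and αR = 387.6 Ω below.
Lower section ‖ load = 377.4 Ω.
V_wiper = 17.9 × 377.4/(812.4 + 377.4) = 5.68 V.

V ≈ 5.68 V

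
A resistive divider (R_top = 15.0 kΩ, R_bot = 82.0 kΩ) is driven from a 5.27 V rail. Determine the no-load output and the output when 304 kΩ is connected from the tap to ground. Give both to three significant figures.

Unloaded: 4.46 V; loaded: 4.28 V

Open-circuit: V = 5.27 × 82.0/(15.0 + 82.0) = 4.46 V.
With the load, R_bot becomes R_bot‖R_L = 64.58 kΩ, so V = 5.27 × 64.58/79.58 = 4.28 V.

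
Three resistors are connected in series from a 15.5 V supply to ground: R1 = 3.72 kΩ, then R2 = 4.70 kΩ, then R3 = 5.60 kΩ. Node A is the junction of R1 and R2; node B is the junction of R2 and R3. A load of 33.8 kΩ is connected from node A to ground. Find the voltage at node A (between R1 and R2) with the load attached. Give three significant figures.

V ≈ 10.5 V

Below node A the series string R2+R3 = 10.30 kΩ sits in parallel with the 33.8 kΩ load: 7.894 kΩ.
V_A = 15.5 × 7.894/(3.72 + 7.894) = 10.5 V.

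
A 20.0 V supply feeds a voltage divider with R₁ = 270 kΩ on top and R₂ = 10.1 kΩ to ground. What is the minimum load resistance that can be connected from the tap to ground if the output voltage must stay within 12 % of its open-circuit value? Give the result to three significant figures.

R_L(min) ≈ 71.4 kΩ

Output resistance R_th = R₁‖R₂ = (270 × 10.1)/280.1 = 9.736 kΩ.
The fractional drop is R_th/(R_th + R_L); requiring this ≤ 0.120 gives R_L ≥ R_th(1/0.120 − 1) = 9.736 × 7.333 = 71.4 kΩ.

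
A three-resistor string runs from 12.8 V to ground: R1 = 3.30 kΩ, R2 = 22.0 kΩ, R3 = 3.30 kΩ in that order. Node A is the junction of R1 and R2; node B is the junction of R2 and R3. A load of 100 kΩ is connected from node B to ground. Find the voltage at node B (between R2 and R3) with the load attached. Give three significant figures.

At node B, R3 is in parallel with the load: R3‖R_L = 3.195 kΩ.
Below node A the resistance is R2 + (R3‖R_L) = 25.19 kΩ, so V_A = 12.8 × 25.19/28.49 = 11.32 V.
Then V_B = V_A × (R3‖R_L)/(R2 + R3‖R_L) = 11.32 × 3.195/25.19 = 1.44 V.

V ≈ 1.44 V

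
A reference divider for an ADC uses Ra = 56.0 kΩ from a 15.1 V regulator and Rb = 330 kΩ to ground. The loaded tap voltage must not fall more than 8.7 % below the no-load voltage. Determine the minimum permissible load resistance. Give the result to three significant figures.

Output resistance R_th = Ra‖Rb = (56.0 × 330)/386.0 = 47.88 kΩ.
The fractional drop is R_th/(R_th + R_L); requiring this ≤ 0.0870 gives R_L ≥ R_th(1/0.0870 − 1) = 47.88 × 10.49 = 502 kΩ.

R_L(min) ≈ 502 kΩ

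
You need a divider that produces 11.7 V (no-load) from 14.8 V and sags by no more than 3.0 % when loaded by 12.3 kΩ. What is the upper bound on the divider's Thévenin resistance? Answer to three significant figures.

Loading drop = R_th/(R_th + R_L) ≤ 0.0300, so R_th ≤ R_L · ε/(1−ε) = 12.3 kΩ × 0.0300/0.9700 = 380 Ω.
(Any R1, R2 with R2/(R1+R2) = 0.791 and R1‖R2 ≤ 380 Ω will meet the spec.)

R_th ≤ 380 Ω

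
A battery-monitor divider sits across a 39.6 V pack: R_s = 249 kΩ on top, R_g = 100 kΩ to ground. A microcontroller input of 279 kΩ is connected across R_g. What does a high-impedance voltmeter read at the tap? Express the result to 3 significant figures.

V_out ≈ 9.04 V

The load sits in parallel with R_g: R_g‖R_L = (100 × 279) / (100 + 279) = 73.61 kΩ.
V_out = 39.6 × 73.61 / (249 + 73.61) = 39.6 × 73.61/322.6 = 9.04 V.
(Unloaded it would have been 11.3 V.)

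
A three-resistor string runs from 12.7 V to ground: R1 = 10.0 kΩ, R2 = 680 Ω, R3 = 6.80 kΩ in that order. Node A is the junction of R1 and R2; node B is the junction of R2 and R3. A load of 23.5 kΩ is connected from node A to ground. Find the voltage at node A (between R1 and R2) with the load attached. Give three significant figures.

V ≈ 4.60 V

Below node A the series string R2+R3 = 7480 Ω sits in parallel with the 23500 Ω load: 5674 Ω.
V_A = 12.7 × 5674/(10000 + 5674) = 4.60 V.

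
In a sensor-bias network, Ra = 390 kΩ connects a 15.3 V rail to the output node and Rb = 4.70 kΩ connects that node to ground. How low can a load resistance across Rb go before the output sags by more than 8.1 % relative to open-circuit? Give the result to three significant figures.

Output resistance R_th = Ra‖Rb = (390 × 4.70)/394.7 = 4.644 kΩ.
The fractional drop is R_th/(R_th + R_L); requiring this ≤ 0.0810 gives R_L ≥ R_th(1/0.0810 − 1) = 4.644 × 11.35 = 52.7 kΩ.

R_L(min) ≈ 52.7 kΩ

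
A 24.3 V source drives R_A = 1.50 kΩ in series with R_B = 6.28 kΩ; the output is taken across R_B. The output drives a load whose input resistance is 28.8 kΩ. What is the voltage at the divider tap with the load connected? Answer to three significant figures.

V_out ≈ 18.8 V

The load sits in parallel with R_B: R_B‖R_L = (6.28 × 28.8) / (6.28 + 28.8) = 5.156 kΩ.
V_out = 24.3 × 5.156 / (1.50 + 5.156) = 24.3 × 5.156/6.656 = 18.8 V.
(Unloaded it would have been 19.6 V.)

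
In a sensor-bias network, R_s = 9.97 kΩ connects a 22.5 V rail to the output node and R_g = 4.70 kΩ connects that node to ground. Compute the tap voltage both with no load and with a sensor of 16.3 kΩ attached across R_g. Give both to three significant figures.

Open-circuit: V = 22.5 × 4.70/(9.97 + 4.70) = 7.21 V.
With the load, R_g becomes R_g‖R_L = 3.648 kΩ, so V = 22.5 × 3.648/13.62 = 6.03 V.

Unloaded: 7.21 V; loaded: 6.03 V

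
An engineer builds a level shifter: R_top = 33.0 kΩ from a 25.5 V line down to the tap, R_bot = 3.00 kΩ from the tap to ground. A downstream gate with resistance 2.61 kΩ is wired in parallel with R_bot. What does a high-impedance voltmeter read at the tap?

The load sits in parallel with R_bot: R_bot‖R_L = (3.00 × 2.61) / (3.00 + 2.61) = 1.396 kΩ.
V_out = 25.5 × 1.396 / (33.0 + 1.396) = 25.5 × 1.396/34.40 = 1.03 V.

V_out ≈ 1.03 V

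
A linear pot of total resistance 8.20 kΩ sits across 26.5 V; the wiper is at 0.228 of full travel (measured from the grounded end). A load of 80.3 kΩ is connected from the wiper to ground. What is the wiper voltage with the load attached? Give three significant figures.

The wiper splits the pot into (1−α)R = 6.330 kΩ above and αR = 1.870 kΩ below.
Lower section ‖ load = 1.827 kΩ.
V_wiper = 26.5 × 1.827/(6.330 + 1.827) = 5.94 V.

V ≈ 5.94 V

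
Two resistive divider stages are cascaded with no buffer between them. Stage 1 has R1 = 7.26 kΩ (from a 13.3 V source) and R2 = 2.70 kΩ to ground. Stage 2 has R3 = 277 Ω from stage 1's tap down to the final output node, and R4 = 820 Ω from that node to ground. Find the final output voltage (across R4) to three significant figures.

V_out ≈ 0.965 V

Stage 2 presents R3+R4 = 1097 Ω as a load on stage 1's tap.
Stage 1's lower leg becomes R2‖(R3+R4) = 780.1 Ω, so V_mid = 13.3 × 780.1/8040 = 1.290 V.
Stage 2 is itself unloaded: V_out = V_mid × R4/(R3+R4) = 1.290 × 820/1097 = 0.965 V.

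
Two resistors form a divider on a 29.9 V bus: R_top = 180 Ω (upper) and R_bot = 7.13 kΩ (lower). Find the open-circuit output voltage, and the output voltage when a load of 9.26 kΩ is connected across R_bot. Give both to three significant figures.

Open-circuit: V = 29.9 × 7130/(180 + 7130) = 29.2 V.
With the load, R_bot becomes R_bot‖R_L = 4028 Ω, so V = 29.9 × 4028/4208 = 28.6 V.

Unloaded: 29.2 V; loaded: 28.6 V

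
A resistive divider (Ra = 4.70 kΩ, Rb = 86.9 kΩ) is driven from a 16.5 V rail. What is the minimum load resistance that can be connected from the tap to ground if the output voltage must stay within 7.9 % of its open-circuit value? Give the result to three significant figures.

R_L(min) ≈ 52.0 kΩ

Output resistance R_th = Ra‖Rb = (4.70 × 86.9)/91.60 = 4.459 kΩ.
The fractional drop is R_th/(R_th + R_L); requiring this ≤ 0.0790 gives R_L ≥ R_th(1/0.0790 − 1) = 4.459 × 11.66 = 52.0 kΩ.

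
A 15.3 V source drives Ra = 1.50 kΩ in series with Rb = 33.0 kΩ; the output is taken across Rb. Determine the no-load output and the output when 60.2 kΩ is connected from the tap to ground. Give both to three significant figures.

Open-circuit: V = 15.3 × 33.0/(1.50 + 33.0) = 14.6 V.
With the load, Rb becomes Rb‖R_L = 21.32 kΩ, so V = 15.3 × 21.32/22.82 = 14.3 V.

Unloaded: 14.6 V; loaded: 14.3 V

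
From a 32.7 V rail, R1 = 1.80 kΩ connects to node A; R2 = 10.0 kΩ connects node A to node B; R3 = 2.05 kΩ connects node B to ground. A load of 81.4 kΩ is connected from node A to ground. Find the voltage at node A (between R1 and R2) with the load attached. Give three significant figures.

Below node A the series string R2+R3 = 12.05 kΩ sits in parallel with the 81.4 kΩ load: 10.50 kΩ.
V_A = 32.7 × 10.50/(1.80 + 10.50) = 27.9 V.

V ≈ 27.9 V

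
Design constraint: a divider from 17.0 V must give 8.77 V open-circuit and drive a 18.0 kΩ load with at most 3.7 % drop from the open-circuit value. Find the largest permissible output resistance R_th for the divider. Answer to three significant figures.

Loading drop = R_th/(R_th + R_L) ≤ 0.0370, so R_th ≤ R_L · ε/(1−ε) = 18.0 kΩ × 0.0370/0.9630 = 692 Ω.
(Any R1, R2 with R2/(R1+R2) = 0.516 and R1‖R2 ≤ 692 Ω will meet the spec.)

R_th ≤ 692 Ω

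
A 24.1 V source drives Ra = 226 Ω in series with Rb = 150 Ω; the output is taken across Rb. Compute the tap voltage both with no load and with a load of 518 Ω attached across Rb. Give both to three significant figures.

Open-circuit: V = 24.1 × 150/(226 + 150) = 9.61 V.
With the load, Rb becomes Rb‖R_L = 116.3 Ω, so V = 24.1 × 116.3/342.3 = 8.19 V.

Unloaded: 9.61 V; loaded: 8.19 V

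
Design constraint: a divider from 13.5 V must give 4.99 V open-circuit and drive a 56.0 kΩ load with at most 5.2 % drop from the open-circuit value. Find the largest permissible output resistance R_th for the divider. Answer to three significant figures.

Loading drop = R_th/(R_th + R_L) ≤ 0.0520, so R_th ≤ R_L · ε/(1−ε) = 56.0 kΩ × 0.0520/0.9480 = 3.07 kΩ.

R_th ≤ 3.07 kΩ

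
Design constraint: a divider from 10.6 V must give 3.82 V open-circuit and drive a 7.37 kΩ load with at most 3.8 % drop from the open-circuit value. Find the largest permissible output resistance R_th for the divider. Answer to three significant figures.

Loading drop = R_th/(R_th + R_L) ≤ 0.0380, so R_th ≤ R_L · ε/(1−ε) = 7.37 kΩ × 0.0380/0.9620 = 291 Ω.
(Any R1, R2 with R2/(R1+R2) = 0.360 and R1‖R2 ≤ 291 Ω will meet the spec.)

R_th ≤ 291 Ω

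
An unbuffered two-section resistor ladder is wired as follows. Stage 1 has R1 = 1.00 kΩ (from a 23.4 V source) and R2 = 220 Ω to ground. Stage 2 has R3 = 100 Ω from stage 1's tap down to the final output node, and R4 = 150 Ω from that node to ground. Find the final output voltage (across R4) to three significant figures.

V_out ≈ 1.47 V

Stage 2 presents R3+R4 = 250.0 Ω as a load on stage 1's tap.
Stage 1's lower leg becomes R2‖(R3+R4) = 117.0 Ω, so V_mid = 23.4 × 117.0/1117 = 2.451 V.
Stage 2 is itself unloaded: V_out = V_mid × R4/(R3+R4) = 2.451 × 150/250.0 = 1.47 V.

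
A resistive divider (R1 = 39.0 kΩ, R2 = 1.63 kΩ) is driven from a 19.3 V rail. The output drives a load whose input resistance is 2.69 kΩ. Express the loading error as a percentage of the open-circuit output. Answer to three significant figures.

36.8 %

The divider's output (Thévenin) resistance is R1‖R2 = 1.565 kΩ.
Fractional drop under load = R_th/(R_th + R_L) = 1.565 / (1.565 + 2.69) = 0.3677.
So the output falls by 36.8 %.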